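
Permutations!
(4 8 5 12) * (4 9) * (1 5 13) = [0, 5, 2, 3, 8, 12, 6, 7, 13, 4, 10, 11, 9, 1] = (1 5 12 9 4 8 13)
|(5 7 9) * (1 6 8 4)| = 12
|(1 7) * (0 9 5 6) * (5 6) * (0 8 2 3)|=|(0 9 6 8 2 3)(1 7)|=6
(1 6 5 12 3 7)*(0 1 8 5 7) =[1, 6, 2, 0, 4, 12, 7, 8, 5, 9, 10, 11, 3] =(0 1 6 7 8 5 12 3)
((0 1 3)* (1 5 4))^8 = [1, 5, 2, 4, 0, 3] = (0 1 5 3 4)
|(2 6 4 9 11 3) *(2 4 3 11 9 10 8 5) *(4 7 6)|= 15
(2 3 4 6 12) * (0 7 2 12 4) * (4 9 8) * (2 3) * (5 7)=(12)(0 5 7 3)(4 6 9 8)=[5, 1, 2, 0, 6, 7, 9, 3, 4, 8, 10, 11, 12]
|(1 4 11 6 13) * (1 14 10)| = 7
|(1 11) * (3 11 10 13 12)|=|(1 10 13 12 3 11)|=6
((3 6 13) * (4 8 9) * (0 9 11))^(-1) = (0 11 8 4 9)(3 13 6) = [11, 1, 2, 13, 9, 5, 3, 7, 4, 0, 10, 8, 12, 6]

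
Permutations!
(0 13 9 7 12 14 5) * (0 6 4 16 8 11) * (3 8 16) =(16)(0 13 9 7 12 14 5 6 4 3 8 11) =[13, 1, 2, 8, 3, 6, 4, 12, 11, 7, 10, 0, 14, 9, 5, 15, 16]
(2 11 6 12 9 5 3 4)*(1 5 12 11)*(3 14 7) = (1 5 14 7 3 4 2)(6 11)(9 12) = [0, 5, 1, 4, 2, 14, 11, 3, 8, 12, 10, 6, 9, 13, 7]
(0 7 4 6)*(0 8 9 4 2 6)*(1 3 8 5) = (0 7 2 6 5 1 3 8 9 4) = [7, 3, 6, 8, 0, 1, 5, 2, 9, 4]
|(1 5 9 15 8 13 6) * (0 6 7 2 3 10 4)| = 13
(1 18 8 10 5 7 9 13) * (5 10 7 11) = (1 18 8 7 9 13)(5 11) = [0, 18, 2, 3, 4, 11, 6, 9, 7, 13, 10, 5, 12, 1, 14, 15, 16, 17, 8]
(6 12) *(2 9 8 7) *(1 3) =(1 3)(2 9 8 7)(6 12) =[0, 3, 9, 1, 4, 5, 12, 2, 7, 8, 10, 11, 6]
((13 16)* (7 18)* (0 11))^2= [0, 1, 2, 3, 4, 5, 6, 7, 8, 9, 10, 11, 12, 13, 14, 15, 16, 17, 18]= (18)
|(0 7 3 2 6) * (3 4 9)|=7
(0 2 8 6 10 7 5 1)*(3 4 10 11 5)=(0 2 8 6 11 5 1)(3 4 10 7)=[2, 0, 8, 4, 10, 1, 11, 3, 6, 9, 7, 5]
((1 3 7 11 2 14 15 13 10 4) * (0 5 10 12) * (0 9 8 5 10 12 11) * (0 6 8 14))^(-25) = [8, 9, 6, 14, 12, 2, 13, 15, 11, 10, 5, 7, 0, 3, 4, 1] = (0 8 11 7 15 1 9 10 5 2 6 13 3 14 4 12)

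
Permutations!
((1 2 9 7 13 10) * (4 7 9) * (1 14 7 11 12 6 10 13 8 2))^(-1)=(2 8 7 14 10 6 12 11 4)=[0, 1, 8, 3, 2, 5, 12, 14, 7, 9, 6, 4, 11, 13, 10]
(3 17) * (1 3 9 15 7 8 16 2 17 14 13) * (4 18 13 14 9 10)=(1 3 9 15 7 8 16 2 17 10 4 18 13)=[0, 3, 17, 9, 18, 5, 6, 8, 16, 15, 4, 11, 12, 1, 14, 7, 2, 10, 13]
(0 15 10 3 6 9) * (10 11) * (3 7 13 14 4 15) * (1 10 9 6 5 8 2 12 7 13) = (0 3 5 8 2 12 7 1 10 13 14 4 15 11 9) = [3, 10, 12, 5, 15, 8, 6, 1, 2, 0, 13, 9, 7, 14, 4, 11]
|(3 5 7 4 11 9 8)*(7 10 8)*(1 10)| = |(1 10 8 3 5)(4 11 9 7)| = 20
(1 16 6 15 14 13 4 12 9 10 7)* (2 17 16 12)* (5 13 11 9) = (1 12 5 13 4 2 17 16 6 15 14 11 9 10 7) = [0, 12, 17, 3, 2, 13, 15, 1, 8, 10, 7, 9, 5, 4, 11, 14, 6, 16]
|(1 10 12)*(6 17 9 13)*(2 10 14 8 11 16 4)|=36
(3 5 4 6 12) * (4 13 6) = [0, 1, 2, 5, 4, 13, 12, 7, 8, 9, 10, 11, 3, 6] = (3 5 13 6 12)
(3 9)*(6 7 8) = (3 9)(6 7 8) = [0, 1, 2, 9, 4, 5, 7, 8, 6, 3]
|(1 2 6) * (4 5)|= |(1 2 6)(4 5)|= 6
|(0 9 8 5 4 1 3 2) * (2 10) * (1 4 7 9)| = 20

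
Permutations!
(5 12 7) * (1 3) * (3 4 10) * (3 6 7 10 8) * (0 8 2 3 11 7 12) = (0 8 11 7 5)(1 4 2 3)(6 12 10) = [8, 4, 3, 1, 2, 0, 12, 5, 11, 9, 6, 7, 10]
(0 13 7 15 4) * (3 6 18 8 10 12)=(0 13 7 15 4)(3 6 18 8 10 12)=[13, 1, 2, 6, 0, 5, 18, 15, 10, 9, 12, 11, 3, 7, 14, 4, 16, 17, 8]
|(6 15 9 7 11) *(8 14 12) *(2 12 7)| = 9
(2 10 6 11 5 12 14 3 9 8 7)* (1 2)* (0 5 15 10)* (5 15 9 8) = (0 15 10 6 11 9 5 12 14 3 8 7 1 2) = [15, 2, 0, 8, 4, 12, 11, 1, 7, 5, 6, 9, 14, 13, 3, 10]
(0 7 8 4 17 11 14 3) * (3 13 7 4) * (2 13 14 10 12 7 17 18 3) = (0 4 18 3)(2 13 17 11 10 12 7 8) = [4, 1, 13, 0, 18, 5, 6, 8, 2, 9, 12, 10, 7, 17, 14, 15, 16, 11, 3]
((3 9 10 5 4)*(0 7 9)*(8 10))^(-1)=(0 3 4 5 10 8 9 7)=[3, 1, 2, 4, 5, 10, 6, 0, 9, 7, 8]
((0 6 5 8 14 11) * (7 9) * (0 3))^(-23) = (0 11 8 6 3 14 5)(7 9) = [11, 1, 2, 14, 4, 0, 3, 9, 6, 7, 10, 8, 12, 13, 5]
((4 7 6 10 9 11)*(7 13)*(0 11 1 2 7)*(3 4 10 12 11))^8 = (13) = [0, 1, 2, 3, 4, 5, 6, 7, 8, 9, 10, 11, 12, 13]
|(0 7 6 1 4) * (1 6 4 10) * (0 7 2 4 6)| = 10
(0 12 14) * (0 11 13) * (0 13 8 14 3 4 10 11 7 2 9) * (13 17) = (0 12 3 4 10 11 8 14 7 2 9)(13 17) = [12, 1, 9, 4, 10, 5, 6, 2, 14, 0, 11, 8, 3, 17, 7, 15, 16, 13]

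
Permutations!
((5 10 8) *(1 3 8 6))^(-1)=(1 6 10 5 8 3)=[0, 6, 2, 1, 4, 8, 10, 7, 3, 9, 5]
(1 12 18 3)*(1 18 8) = (1 12 8)(3 18) = [0, 12, 2, 18, 4, 5, 6, 7, 1, 9, 10, 11, 8, 13, 14, 15, 16, 17, 3]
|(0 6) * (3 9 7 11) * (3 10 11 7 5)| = |(0 6)(3 9 5)(10 11)| = 6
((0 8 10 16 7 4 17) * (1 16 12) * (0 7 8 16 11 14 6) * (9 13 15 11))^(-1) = (0 6 14 11 15 13 9 1 12 10 8 16)(4 7 17) = [6, 12, 2, 3, 7, 5, 14, 17, 16, 1, 8, 15, 10, 9, 11, 13, 0, 4]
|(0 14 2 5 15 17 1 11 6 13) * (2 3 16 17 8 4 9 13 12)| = |(0 14 3 16 17 1 11 6 12 2 5 15 8 4 9 13)| = 16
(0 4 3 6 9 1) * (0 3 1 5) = (0 4 1 3 6 9 5) = [4, 3, 2, 6, 1, 0, 9, 7, 8, 5]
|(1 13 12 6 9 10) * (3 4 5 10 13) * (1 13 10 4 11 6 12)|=|(1 3 11 6 9 10 13)(4 5)|=14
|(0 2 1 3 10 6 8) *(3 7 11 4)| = 10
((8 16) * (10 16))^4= [0, 1, 2, 3, 4, 5, 6, 7, 10, 9, 16, 11, 12, 13, 14, 15, 8]= (8 10 16)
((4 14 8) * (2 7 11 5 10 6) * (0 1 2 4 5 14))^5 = (0 14 4 11 6 7 10 2 5 1 8) = [14, 8, 5, 3, 11, 1, 7, 10, 0, 9, 2, 6, 12, 13, 4]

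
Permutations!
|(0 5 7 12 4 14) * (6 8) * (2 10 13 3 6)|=|(0 5 7 12 4 14)(2 10 13 3 6 8)|=6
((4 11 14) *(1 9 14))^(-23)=(1 14 11 9 4)=[0, 14, 2, 3, 1, 5, 6, 7, 8, 4, 10, 9, 12, 13, 11]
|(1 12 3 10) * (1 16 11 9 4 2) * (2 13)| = |(1 12 3 10 16 11 9 4 13 2)| = 10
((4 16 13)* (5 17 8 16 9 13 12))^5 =(17)(4 13 9) =[0, 1, 2, 3, 13, 5, 6, 7, 8, 4, 10, 11, 12, 9, 14, 15, 16, 17]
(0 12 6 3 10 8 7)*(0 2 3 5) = [12, 1, 3, 10, 4, 0, 5, 2, 7, 9, 8, 11, 6] = (0 12 6 5)(2 3 10 8 7)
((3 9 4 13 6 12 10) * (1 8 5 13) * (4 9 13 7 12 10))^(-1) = (1 4 12 7 5 8)(3 10 6 13) = [0, 4, 2, 10, 12, 8, 13, 5, 1, 9, 6, 11, 7, 3]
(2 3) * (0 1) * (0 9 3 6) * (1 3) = [3, 9, 6, 2, 4, 5, 0, 7, 8, 1] = (0 3 2 6)(1 9)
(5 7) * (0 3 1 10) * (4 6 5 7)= (0 3 1 10)(4 6 5)= [3, 10, 2, 1, 6, 4, 5, 7, 8, 9, 0]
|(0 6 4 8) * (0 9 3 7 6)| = |(3 7 6 4 8 9)| = 6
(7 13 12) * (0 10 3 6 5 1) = (0 10 3 6 5 1)(7 13 12) = [10, 0, 2, 6, 4, 1, 5, 13, 8, 9, 3, 11, 7, 12]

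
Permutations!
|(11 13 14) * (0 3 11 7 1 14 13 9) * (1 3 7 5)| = |(0 7 3 11 9)(1 14 5)| = 15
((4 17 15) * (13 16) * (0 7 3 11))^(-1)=(0 11 3 7)(4 15 17)(13 16)=[11, 1, 2, 7, 15, 5, 6, 0, 8, 9, 10, 3, 12, 16, 14, 17, 13, 4]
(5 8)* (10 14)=(5 8)(10 14)=[0, 1, 2, 3, 4, 8, 6, 7, 5, 9, 14, 11, 12, 13, 10]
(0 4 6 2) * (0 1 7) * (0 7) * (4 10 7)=[10, 0, 1, 3, 6, 5, 2, 4, 8, 9, 7]=(0 10 7 4 6 2 1)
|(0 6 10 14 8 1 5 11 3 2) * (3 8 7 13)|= |(0 6 10 14 7 13 3 2)(1 5 11 8)|= 8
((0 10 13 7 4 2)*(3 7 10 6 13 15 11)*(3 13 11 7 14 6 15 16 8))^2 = [7, 1, 15, 6, 0, 5, 13, 2, 14, 9, 8, 10, 12, 16, 11, 4, 3] = (0 7 2 15 4)(3 6 13 16)(8 14 11 10)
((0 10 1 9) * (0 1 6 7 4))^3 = (0 7 10 4 6)(1 9) = [7, 9, 2, 3, 6, 5, 0, 10, 8, 1, 4]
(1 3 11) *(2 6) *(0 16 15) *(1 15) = (0 16 1 3 11 15)(2 6) = [16, 3, 6, 11, 4, 5, 2, 7, 8, 9, 10, 15, 12, 13, 14, 0, 1]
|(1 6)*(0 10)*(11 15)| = |(0 10)(1 6)(11 15)| = 2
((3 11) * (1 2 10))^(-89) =(1 2 10)(3 11) =[0, 2, 10, 11, 4, 5, 6, 7, 8, 9, 1, 3]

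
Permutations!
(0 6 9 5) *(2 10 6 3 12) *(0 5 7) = (0 3 12 2 10 6 9 7) = [3, 1, 10, 12, 4, 5, 9, 0, 8, 7, 6, 11, 2]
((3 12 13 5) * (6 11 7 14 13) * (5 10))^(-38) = (3 10 14 11 12 5 13 7 6) = [0, 1, 2, 10, 4, 13, 3, 6, 8, 9, 14, 12, 5, 7, 11]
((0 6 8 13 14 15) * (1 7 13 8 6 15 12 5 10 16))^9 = (0 15)(1 7 13 14 12 5 10 16) = [15, 7, 2, 3, 4, 10, 6, 13, 8, 9, 16, 11, 5, 14, 12, 0, 1]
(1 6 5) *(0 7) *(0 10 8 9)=(0 7 10 8 9)(1 6 5)=[7, 6, 2, 3, 4, 1, 5, 10, 9, 0, 8]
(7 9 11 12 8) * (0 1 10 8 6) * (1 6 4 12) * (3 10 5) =(0 6)(1 5 3 10 8 7 9 11)(4 12) =[6, 5, 2, 10, 12, 3, 0, 9, 7, 11, 8, 1, 4]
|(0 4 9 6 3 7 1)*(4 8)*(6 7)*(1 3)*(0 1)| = 7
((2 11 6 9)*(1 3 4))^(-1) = (1 4 3)(2 9 6 11) = [0, 4, 9, 1, 3, 5, 11, 7, 8, 6, 10, 2]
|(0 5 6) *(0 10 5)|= |(5 6 10)|= 3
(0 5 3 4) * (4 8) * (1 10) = [5, 10, 2, 8, 0, 3, 6, 7, 4, 9, 1] = (0 5 3 8 4)(1 10)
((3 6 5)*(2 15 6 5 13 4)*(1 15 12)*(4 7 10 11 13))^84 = [0, 1, 2, 3, 4, 5, 6, 7, 8, 9, 10, 11, 12, 13, 14, 15] = (15)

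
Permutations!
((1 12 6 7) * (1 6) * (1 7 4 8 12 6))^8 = (1 4 12)(6 8 7) = [0, 4, 2, 3, 12, 5, 8, 6, 7, 9, 10, 11, 1]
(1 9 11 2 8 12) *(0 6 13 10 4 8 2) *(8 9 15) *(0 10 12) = (0 6 13 12 1 15 8)(4 9 11 10) = [6, 15, 2, 3, 9, 5, 13, 7, 0, 11, 4, 10, 1, 12, 14, 8]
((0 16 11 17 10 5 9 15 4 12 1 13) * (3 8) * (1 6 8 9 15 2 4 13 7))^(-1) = [13, 7, 9, 8, 2, 10, 12, 1, 6, 3, 17, 16, 4, 15, 14, 5, 0, 11] = (0 13 15 5 10 17 11 16)(1 7)(2 9 3 8 6 12 4)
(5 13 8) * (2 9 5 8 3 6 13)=(2 9 5)(3 6 13)=[0, 1, 9, 6, 4, 2, 13, 7, 8, 5, 10, 11, 12, 3]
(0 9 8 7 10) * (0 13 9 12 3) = (0 12 3)(7 10 13 9 8) = [12, 1, 2, 0, 4, 5, 6, 10, 7, 8, 13, 11, 3, 9]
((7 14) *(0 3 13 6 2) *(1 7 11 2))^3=(0 6 14)(1 11 3)(2 13 7)=[6, 11, 13, 1, 4, 5, 14, 2, 8, 9, 10, 3, 12, 7, 0]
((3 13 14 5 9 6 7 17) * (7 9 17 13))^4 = (3 5 13)(7 17 14) = [0, 1, 2, 5, 4, 13, 6, 17, 8, 9, 10, 11, 12, 3, 7, 15, 16, 14]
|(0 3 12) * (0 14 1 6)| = |(0 3 12 14 1 6)| = 6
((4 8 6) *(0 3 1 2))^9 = (8)(0 3 1 2) = [3, 2, 0, 1, 4, 5, 6, 7, 8]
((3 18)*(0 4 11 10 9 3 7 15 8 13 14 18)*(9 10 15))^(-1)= (0 3 9 7 18 14 13 8 15 11 4)= [3, 1, 2, 9, 0, 5, 6, 18, 15, 7, 10, 4, 12, 8, 13, 11, 16, 17, 14]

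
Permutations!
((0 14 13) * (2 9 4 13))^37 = [14, 1, 9, 3, 13, 5, 6, 7, 8, 4, 10, 11, 12, 0, 2] = (0 14 2 9 4 13)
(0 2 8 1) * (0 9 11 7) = (0 2 8 1 9 11 7) = [2, 9, 8, 3, 4, 5, 6, 0, 1, 11, 10, 7]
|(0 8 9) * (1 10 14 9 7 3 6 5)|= |(0 8 7 3 6 5 1 10 14 9)|= 10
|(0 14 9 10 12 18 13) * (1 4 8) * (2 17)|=42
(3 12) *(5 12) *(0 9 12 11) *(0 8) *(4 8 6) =(0 9 12 3 5 11 6 4 8) =[9, 1, 2, 5, 8, 11, 4, 7, 0, 12, 10, 6, 3]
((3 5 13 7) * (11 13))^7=[0, 1, 2, 11, 4, 13, 6, 5, 8, 9, 10, 7, 12, 3]=(3 11 7 5 13)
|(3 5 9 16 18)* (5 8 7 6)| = |(3 8 7 6 5 9 16 18)| = 8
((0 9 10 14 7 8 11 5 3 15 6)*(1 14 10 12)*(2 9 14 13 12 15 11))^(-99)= [9, 1, 14, 3, 4, 5, 2, 6, 0, 7, 10, 11, 12, 13, 15, 8]= (0 9 7 6 2 14 15 8)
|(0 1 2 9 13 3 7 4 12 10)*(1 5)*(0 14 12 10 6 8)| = 14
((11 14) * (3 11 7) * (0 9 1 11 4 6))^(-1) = (0 6 4 3 7 14 11 1 9) = [6, 9, 2, 7, 3, 5, 4, 14, 8, 0, 10, 1, 12, 13, 11]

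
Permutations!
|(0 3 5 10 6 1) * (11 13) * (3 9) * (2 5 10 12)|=6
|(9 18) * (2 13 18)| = |(2 13 18 9)| = 4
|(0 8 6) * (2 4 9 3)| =|(0 8 6)(2 4 9 3)| =12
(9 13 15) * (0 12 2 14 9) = (0 12 2 14 9 13 15) = [12, 1, 14, 3, 4, 5, 6, 7, 8, 13, 10, 11, 2, 15, 9, 0]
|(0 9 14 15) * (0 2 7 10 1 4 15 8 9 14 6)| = |(0 14 8 9 6)(1 4 15 2 7 10)| = 30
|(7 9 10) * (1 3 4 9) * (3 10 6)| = 12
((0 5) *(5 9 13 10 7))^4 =(0 7 13)(5 10 9) =[7, 1, 2, 3, 4, 10, 6, 13, 8, 5, 9, 11, 12, 0]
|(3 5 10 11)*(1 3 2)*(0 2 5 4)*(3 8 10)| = |(0 2 1 8 10 11 5 3 4)| = 9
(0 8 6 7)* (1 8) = (0 1 8 6 7) = [1, 8, 2, 3, 4, 5, 7, 0, 6]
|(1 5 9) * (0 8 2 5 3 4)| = 8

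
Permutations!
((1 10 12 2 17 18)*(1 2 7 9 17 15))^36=(18)=[0, 1, 2, 3, 4, 5, 6, 7, 8, 9, 10, 11, 12, 13, 14, 15, 16, 17, 18]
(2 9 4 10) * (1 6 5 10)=(1 6 5 10 2 9 4)=[0, 6, 9, 3, 1, 10, 5, 7, 8, 4, 2]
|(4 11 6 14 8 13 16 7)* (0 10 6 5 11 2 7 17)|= 24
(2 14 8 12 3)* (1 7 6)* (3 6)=(1 7 3 2 14 8 12 6)=[0, 7, 14, 2, 4, 5, 1, 3, 12, 9, 10, 11, 6, 13, 8]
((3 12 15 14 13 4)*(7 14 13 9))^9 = (3 4 13 15 12) = [0, 1, 2, 4, 13, 5, 6, 7, 8, 9, 10, 11, 3, 15, 14, 12]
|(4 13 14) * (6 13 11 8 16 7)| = 8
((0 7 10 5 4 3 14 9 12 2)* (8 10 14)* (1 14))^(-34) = (0 7 1 14 9 12 2)(3 8 10 5 4) = [7, 14, 0, 8, 3, 4, 6, 1, 10, 12, 5, 11, 2, 13, 9]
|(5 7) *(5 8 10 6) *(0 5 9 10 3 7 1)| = |(0 5 1)(3 7 8)(6 9 10)| = 3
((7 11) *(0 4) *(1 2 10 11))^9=(0 4)(1 7 11 10 2)=[4, 7, 1, 3, 0, 5, 6, 11, 8, 9, 2, 10]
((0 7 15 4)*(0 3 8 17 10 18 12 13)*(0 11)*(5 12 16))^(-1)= (0 11 13 12 5 16 18 10 17 8 3 4 15 7)= [11, 1, 2, 4, 15, 16, 6, 0, 3, 9, 17, 13, 5, 12, 14, 7, 18, 8, 10]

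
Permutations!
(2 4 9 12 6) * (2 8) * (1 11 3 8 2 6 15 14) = (1 11 3 8 6 2 4 9 12 15 14) = [0, 11, 4, 8, 9, 5, 2, 7, 6, 12, 10, 3, 15, 13, 1, 14]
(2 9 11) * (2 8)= (2 9 11 8)= [0, 1, 9, 3, 4, 5, 6, 7, 2, 11, 10, 8]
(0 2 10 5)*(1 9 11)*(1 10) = (0 2 1 9 11 10 5) = [2, 9, 1, 3, 4, 0, 6, 7, 8, 11, 5, 10]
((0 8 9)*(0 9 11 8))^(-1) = (8 11) = [0, 1, 2, 3, 4, 5, 6, 7, 11, 9, 10, 8]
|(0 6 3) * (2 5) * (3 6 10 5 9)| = |(0 10 5 2 9 3)| = 6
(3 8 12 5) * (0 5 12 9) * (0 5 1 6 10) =(12)(0 1 6 10)(3 8 9 5) =[1, 6, 2, 8, 4, 3, 10, 7, 9, 5, 0, 11, 12]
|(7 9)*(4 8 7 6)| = 5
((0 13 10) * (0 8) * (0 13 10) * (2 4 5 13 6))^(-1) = (0 13 5 4 2 6 8 10) = [13, 1, 6, 3, 2, 4, 8, 7, 10, 9, 0, 11, 12, 5]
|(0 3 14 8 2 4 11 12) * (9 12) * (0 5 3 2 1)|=|(0 2 4 11 9 12 5 3 14 8 1)|=11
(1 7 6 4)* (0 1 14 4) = [1, 7, 2, 3, 14, 5, 0, 6, 8, 9, 10, 11, 12, 13, 4] = (0 1 7 6)(4 14)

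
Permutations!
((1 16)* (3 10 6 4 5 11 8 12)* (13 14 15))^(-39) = (1 16)(3 10 6 4 5 11 8 12) = [0, 16, 2, 10, 5, 11, 4, 7, 12, 9, 6, 8, 3, 13, 14, 15, 1]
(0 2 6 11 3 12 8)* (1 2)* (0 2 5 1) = (1 5)(2 6 11 3 12 8) = [0, 5, 6, 12, 4, 1, 11, 7, 2, 9, 10, 3, 8]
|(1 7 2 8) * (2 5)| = |(1 7 5 2 8)| = 5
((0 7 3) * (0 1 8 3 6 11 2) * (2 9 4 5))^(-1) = (0 2 5 4 9 11 6 7)(1 3 8) = [2, 3, 5, 8, 9, 4, 7, 0, 1, 11, 10, 6]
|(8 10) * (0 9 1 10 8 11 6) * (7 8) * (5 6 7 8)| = |(0 9 1 10 11 7 5 6)| = 8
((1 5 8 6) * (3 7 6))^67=(1 5 8 3 7 6)=[0, 5, 2, 7, 4, 8, 1, 6, 3]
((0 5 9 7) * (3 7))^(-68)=(0 9 7 5 3)=[9, 1, 2, 0, 4, 3, 6, 5, 8, 7]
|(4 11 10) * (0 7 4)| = |(0 7 4 11 10)| = 5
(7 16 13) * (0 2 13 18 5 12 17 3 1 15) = (0 2 13 7 16 18 5 12 17 3 1 15) = [2, 15, 13, 1, 4, 12, 6, 16, 8, 9, 10, 11, 17, 7, 14, 0, 18, 3, 5]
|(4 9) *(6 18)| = |(4 9)(6 18)| = 2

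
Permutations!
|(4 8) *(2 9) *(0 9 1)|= |(0 9 2 1)(4 8)|= 4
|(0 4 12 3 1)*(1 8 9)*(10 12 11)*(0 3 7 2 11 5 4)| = 20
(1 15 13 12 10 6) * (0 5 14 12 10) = (0 5 14 12)(1 15 13 10 6) = [5, 15, 2, 3, 4, 14, 1, 7, 8, 9, 6, 11, 0, 10, 12, 13]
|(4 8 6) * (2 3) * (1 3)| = |(1 3 2)(4 8 6)| = 3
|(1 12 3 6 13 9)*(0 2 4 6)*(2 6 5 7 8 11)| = 42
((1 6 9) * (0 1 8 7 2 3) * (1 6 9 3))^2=(0 3 6)(1 8 2 9 7)=[3, 8, 9, 6, 4, 5, 0, 1, 2, 7]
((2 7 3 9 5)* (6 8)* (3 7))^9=(2 3 9 5)(6 8)=[0, 1, 3, 9, 4, 2, 8, 7, 6, 5]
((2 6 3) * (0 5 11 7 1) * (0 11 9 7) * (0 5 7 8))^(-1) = (0 8 9 5 11 1 7)(2 3 6) = [8, 7, 3, 6, 4, 11, 2, 0, 9, 5, 10, 1]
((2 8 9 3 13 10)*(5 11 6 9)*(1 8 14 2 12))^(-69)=(1 8 5 11 6 9 3 13 10 12)(2 14)=[0, 8, 14, 13, 4, 11, 9, 7, 5, 3, 12, 6, 1, 10, 2]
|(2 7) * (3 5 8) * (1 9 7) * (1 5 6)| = 8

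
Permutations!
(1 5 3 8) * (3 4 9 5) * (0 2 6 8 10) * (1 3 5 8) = [2, 5, 6, 10, 9, 4, 1, 7, 3, 8, 0] = (0 2 6 1 5 4 9 8 3 10)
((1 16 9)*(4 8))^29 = (1 9 16)(4 8) = [0, 9, 2, 3, 8, 5, 6, 7, 4, 16, 10, 11, 12, 13, 14, 15, 1]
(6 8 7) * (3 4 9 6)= [0, 1, 2, 4, 9, 5, 8, 3, 7, 6]= (3 4 9 6 8 7)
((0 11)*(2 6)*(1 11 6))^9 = [11, 2, 6, 3, 4, 5, 0, 7, 8, 9, 10, 1] = (0 11 1 2 6)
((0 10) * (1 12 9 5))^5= [10, 12, 2, 3, 4, 1, 6, 7, 8, 5, 0, 11, 9]= (0 10)(1 12 9 5)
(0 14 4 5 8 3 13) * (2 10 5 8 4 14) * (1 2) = (14)(0 1 2 10 5 4 8 3 13) = [1, 2, 10, 13, 8, 4, 6, 7, 3, 9, 5, 11, 12, 0, 14]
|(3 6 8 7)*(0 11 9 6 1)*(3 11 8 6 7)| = 12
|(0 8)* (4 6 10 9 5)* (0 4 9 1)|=6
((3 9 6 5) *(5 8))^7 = (3 6 5 9 8) = [0, 1, 2, 6, 4, 9, 5, 7, 3, 8]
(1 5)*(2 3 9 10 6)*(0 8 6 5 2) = (0 8 6)(1 2 3 9 10 5) = [8, 2, 3, 9, 4, 1, 0, 7, 6, 10, 5]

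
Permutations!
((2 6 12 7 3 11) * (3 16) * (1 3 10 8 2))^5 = (1 11 3)(2 10 7 6 8 16 12) = [0, 11, 10, 1, 4, 5, 8, 6, 16, 9, 7, 3, 2, 13, 14, 15, 12]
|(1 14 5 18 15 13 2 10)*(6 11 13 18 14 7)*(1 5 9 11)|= 42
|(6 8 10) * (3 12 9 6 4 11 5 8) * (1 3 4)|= |(1 3 12 9 6 4 11 5 8 10)|= 10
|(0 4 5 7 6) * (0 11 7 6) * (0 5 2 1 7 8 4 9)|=8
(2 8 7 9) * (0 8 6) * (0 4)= (0 8 7 9 2 6 4)= [8, 1, 6, 3, 0, 5, 4, 9, 7, 2]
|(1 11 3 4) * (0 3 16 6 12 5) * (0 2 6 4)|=|(0 3)(1 11 16 4)(2 6 12 5)|=4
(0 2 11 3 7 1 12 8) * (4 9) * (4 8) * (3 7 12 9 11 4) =[2, 9, 4, 12, 11, 5, 6, 1, 0, 8, 10, 7, 3] =(0 2 4 11 7 1 9 8)(3 12)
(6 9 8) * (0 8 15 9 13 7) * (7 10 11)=(0 8 6 13 10 11 7)(9 15)=[8, 1, 2, 3, 4, 5, 13, 0, 6, 15, 11, 7, 12, 10, 14, 9]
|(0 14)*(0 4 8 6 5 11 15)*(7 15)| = |(0 14 4 8 6 5 11 7 15)| = 9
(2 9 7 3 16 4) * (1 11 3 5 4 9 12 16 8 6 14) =[0, 11, 12, 8, 2, 4, 14, 5, 6, 7, 10, 3, 16, 13, 1, 15, 9] =(1 11 3 8 6 14)(2 12 16 9 7 5 4)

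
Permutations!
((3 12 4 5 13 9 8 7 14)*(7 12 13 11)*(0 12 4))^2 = (3 9 4 11 14 13 8 5 7) = [0, 1, 2, 9, 11, 7, 6, 3, 5, 4, 10, 14, 12, 8, 13]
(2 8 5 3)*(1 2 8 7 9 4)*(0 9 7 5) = (0 9 4 1 2 5 3 8) = [9, 2, 5, 8, 1, 3, 6, 7, 0, 4]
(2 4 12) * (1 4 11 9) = (1 4 12 2 11 9) = [0, 4, 11, 3, 12, 5, 6, 7, 8, 1, 10, 9, 2]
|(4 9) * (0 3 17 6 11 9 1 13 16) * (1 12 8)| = 12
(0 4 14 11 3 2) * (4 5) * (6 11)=(0 5 4 14 6 11 3 2)=[5, 1, 0, 2, 14, 4, 11, 7, 8, 9, 10, 3, 12, 13, 6]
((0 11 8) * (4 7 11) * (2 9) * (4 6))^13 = (0 6 4 7 11 8)(2 9) = [6, 1, 9, 3, 7, 5, 4, 11, 0, 2, 10, 8]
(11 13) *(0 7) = (0 7)(11 13) = [7, 1, 2, 3, 4, 5, 6, 0, 8, 9, 10, 13, 12, 11]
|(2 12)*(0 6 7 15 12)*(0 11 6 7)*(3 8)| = 14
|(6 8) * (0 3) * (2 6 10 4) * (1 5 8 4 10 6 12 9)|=8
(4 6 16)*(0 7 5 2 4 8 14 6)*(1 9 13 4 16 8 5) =(0 7 1 9 13 4)(2 16 5)(6 8 14) =[7, 9, 16, 3, 0, 2, 8, 1, 14, 13, 10, 11, 12, 4, 6, 15, 5]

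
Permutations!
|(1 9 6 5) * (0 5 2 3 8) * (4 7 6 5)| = 21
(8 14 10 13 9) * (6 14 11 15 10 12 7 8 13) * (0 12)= (0 12 7 8 11 15 10 6 14)(9 13)= [12, 1, 2, 3, 4, 5, 14, 8, 11, 13, 6, 15, 7, 9, 0, 10]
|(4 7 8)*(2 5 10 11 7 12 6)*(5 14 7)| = 21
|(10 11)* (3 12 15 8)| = |(3 12 15 8)(10 11)| = 4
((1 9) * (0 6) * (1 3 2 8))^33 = (0 6)(1 2 9 8 3) = [6, 2, 9, 1, 4, 5, 0, 7, 3, 8]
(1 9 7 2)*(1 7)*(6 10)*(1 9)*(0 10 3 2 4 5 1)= [10, 0, 7, 2, 5, 1, 3, 4, 8, 9, 6]= (0 10 6 3 2 7 4 5 1)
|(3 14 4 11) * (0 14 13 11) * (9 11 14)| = 7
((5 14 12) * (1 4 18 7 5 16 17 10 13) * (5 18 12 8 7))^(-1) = (1 13 10 17 16 12 4)(5 18 7 8 14) = [0, 13, 2, 3, 1, 18, 6, 8, 14, 9, 17, 11, 4, 10, 5, 15, 12, 16, 7]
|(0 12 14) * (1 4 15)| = |(0 12 14)(1 4 15)| = 3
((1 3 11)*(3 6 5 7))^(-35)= [0, 6, 2, 11, 4, 7, 5, 3, 8, 9, 10, 1]= (1 6 5 7 3 11)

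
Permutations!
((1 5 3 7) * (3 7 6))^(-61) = (1 7 5)(3 6) = [0, 7, 2, 6, 4, 1, 3, 5]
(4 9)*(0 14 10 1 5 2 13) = (0 14 10 1 5 2 13)(4 9) = [14, 5, 13, 3, 9, 2, 6, 7, 8, 4, 1, 11, 12, 0, 10]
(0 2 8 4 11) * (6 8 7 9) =(0 2 7 9 6 8 4 11) =[2, 1, 7, 3, 11, 5, 8, 9, 4, 6, 10, 0]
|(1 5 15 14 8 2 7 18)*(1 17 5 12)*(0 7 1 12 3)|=11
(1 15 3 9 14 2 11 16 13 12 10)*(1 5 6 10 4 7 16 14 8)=(1 15 3 9 8)(2 11 14)(4 7 16 13 12)(5 6 10)=[0, 15, 11, 9, 7, 6, 10, 16, 1, 8, 5, 14, 4, 12, 2, 3, 13]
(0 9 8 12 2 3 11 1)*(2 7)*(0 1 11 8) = (0 9)(2 3 8 12 7) = [9, 1, 3, 8, 4, 5, 6, 2, 12, 0, 10, 11, 7]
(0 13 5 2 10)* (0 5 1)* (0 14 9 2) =(0 13 1 14 9 2 10 5) =[13, 14, 10, 3, 4, 0, 6, 7, 8, 2, 5, 11, 12, 1, 9]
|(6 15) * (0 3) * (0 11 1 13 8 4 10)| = 8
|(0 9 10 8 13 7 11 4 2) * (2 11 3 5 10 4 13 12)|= |(0 9 4 11 13 7 3 5 10 8 12 2)|= 12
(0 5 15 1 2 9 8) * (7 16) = (0 5 15 1 2 9 8)(7 16) = [5, 2, 9, 3, 4, 15, 6, 16, 0, 8, 10, 11, 12, 13, 14, 1, 7]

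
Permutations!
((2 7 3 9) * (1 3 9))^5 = (1 3)(2 9 7) = [0, 3, 9, 1, 4, 5, 6, 2, 8, 7]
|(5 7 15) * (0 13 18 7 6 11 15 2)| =20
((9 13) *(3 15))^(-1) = (3 15)(9 13) = [0, 1, 2, 15, 4, 5, 6, 7, 8, 13, 10, 11, 12, 9, 14, 3]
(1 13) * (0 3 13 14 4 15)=[3, 14, 2, 13, 15, 5, 6, 7, 8, 9, 10, 11, 12, 1, 4, 0]=(0 3 13 1 14 4 15)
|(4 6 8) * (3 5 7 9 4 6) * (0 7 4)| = |(0 7 9)(3 5 4)(6 8)| = 6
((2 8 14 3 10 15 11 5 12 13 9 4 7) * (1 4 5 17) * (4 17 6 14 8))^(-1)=(1 17)(2 7 4)(3 14 6 11 15 10)(5 9 13 12)=[0, 17, 7, 14, 2, 9, 11, 4, 8, 13, 3, 15, 5, 12, 6, 10, 16, 1]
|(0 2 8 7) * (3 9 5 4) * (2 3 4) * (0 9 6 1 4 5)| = 10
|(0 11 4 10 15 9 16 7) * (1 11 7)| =14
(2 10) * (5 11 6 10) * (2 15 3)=[0, 1, 5, 2, 4, 11, 10, 7, 8, 9, 15, 6, 12, 13, 14, 3]=(2 5 11 6 10 15 3)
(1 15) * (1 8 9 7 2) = (1 15 8 9 7 2) = [0, 15, 1, 3, 4, 5, 6, 2, 9, 7, 10, 11, 12, 13, 14, 8]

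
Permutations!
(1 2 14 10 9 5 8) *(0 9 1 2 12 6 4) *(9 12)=(0 12 6 4)(1 9 5 8 2 14 10)=[12, 9, 14, 3, 0, 8, 4, 7, 2, 5, 1, 11, 6, 13, 10]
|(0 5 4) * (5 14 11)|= |(0 14 11 5 4)|= 5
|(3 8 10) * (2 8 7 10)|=6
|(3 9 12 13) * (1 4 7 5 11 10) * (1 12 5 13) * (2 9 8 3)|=10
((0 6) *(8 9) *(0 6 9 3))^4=(9)=[0, 1, 2, 3, 4, 5, 6, 7, 8, 9]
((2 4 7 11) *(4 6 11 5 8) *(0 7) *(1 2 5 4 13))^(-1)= (0 4 7)(1 13 8 5 11 6 2)= [4, 13, 1, 3, 7, 11, 2, 0, 5, 9, 10, 6, 12, 8]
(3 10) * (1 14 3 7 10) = (1 14 3)(7 10) = [0, 14, 2, 1, 4, 5, 6, 10, 8, 9, 7, 11, 12, 13, 3]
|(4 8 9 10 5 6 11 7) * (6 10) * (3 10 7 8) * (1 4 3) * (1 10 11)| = |(1 4 10 5 7 3 11 8 9 6)| = 10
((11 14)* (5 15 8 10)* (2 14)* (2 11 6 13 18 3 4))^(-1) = [0, 1, 4, 18, 3, 10, 14, 7, 15, 9, 8, 11, 12, 6, 2, 5, 16, 17, 13] = (2 4 3 18 13 6 14)(5 10 8 15)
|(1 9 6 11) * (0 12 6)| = 6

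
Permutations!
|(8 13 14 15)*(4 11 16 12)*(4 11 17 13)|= 6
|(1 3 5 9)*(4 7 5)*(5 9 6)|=10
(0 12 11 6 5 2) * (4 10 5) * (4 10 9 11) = (0 12 4 9 11 6 10 5 2) = [12, 1, 0, 3, 9, 2, 10, 7, 8, 11, 5, 6, 4]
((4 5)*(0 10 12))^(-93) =(12)(4 5) =[0, 1, 2, 3, 5, 4, 6, 7, 8, 9, 10, 11, 12]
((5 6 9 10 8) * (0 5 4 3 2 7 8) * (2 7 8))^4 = (0 10 9 6 5)(2 7 3 4 8) = [10, 1, 7, 4, 8, 0, 5, 3, 2, 6, 9]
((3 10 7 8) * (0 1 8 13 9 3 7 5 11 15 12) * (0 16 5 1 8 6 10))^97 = (0 8 7 13 9 3)(1 6 10)(5 15 16 11 12) = [8, 6, 2, 0, 4, 15, 10, 13, 7, 3, 1, 12, 5, 9, 14, 16, 11]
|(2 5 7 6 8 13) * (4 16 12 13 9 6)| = 21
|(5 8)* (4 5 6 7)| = 5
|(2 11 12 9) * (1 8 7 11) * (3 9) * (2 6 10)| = |(1 8 7 11 12 3 9 6 10 2)| = 10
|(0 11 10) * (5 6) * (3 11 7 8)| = 6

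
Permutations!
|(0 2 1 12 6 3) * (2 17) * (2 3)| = 12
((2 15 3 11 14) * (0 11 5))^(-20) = [11, 1, 15, 5, 4, 0, 6, 7, 8, 9, 10, 14, 12, 13, 2, 3] = (0 11 14 2 15 3 5)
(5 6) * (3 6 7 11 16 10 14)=(3 6 5 7 11 16 10 14)=[0, 1, 2, 6, 4, 7, 5, 11, 8, 9, 14, 16, 12, 13, 3, 15, 10]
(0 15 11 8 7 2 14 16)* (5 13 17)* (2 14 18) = (0 15 11 8 7 14 16)(2 18)(5 13 17) = [15, 1, 18, 3, 4, 13, 6, 14, 7, 9, 10, 8, 12, 17, 16, 11, 0, 5, 2]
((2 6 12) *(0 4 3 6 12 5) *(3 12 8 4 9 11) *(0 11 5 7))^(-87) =(0 3 9 6 5 7 11)(2 8 4 12) =[3, 1, 8, 9, 12, 7, 5, 11, 4, 6, 10, 0, 2]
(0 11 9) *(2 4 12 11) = [2, 1, 4, 3, 12, 5, 6, 7, 8, 0, 10, 9, 11] = (0 2 4 12 11 9)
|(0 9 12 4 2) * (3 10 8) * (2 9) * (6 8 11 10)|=6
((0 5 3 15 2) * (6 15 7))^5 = (0 15 7 5 2 6 3) = [15, 1, 6, 0, 4, 2, 3, 5, 8, 9, 10, 11, 12, 13, 14, 7]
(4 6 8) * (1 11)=(1 11)(4 6 8)=[0, 11, 2, 3, 6, 5, 8, 7, 4, 9, 10, 1]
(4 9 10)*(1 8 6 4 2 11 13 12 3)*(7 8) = (1 7 8 6 4 9 10 2 11 13 12 3) = [0, 7, 11, 1, 9, 5, 4, 8, 6, 10, 2, 13, 3, 12]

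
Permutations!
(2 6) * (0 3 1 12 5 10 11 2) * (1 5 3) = (0 1 12 3 5 10 11 2 6) = [1, 12, 6, 5, 4, 10, 0, 7, 8, 9, 11, 2, 3]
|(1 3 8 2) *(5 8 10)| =6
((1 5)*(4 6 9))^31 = (1 5)(4 6 9) = [0, 5, 2, 3, 6, 1, 9, 7, 8, 4]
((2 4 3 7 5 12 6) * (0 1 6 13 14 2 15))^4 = (15)(2 5)(3 13)(4 12)(7 14) = [0, 1, 5, 13, 12, 2, 6, 14, 8, 9, 10, 11, 4, 3, 7, 15]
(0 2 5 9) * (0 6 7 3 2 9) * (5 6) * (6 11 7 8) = (0 9 5)(2 11 7 3)(6 8) = [9, 1, 11, 2, 4, 0, 8, 3, 6, 5, 10, 7]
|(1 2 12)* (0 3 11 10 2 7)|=|(0 3 11 10 2 12 1 7)|=8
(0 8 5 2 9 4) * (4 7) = (0 8 5 2 9 7 4) = [8, 1, 9, 3, 0, 2, 6, 4, 5, 7]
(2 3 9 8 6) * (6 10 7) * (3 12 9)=(2 12 9 8 10 7 6)=[0, 1, 12, 3, 4, 5, 2, 6, 10, 8, 7, 11, 9]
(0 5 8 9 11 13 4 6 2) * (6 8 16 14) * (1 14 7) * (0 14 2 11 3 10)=(0 5 16 7 1 2 14 6 11 13 4 8 9 3 10)=[5, 2, 14, 10, 8, 16, 11, 1, 9, 3, 0, 13, 12, 4, 6, 15, 7]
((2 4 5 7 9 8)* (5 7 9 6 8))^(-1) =(2 8 6 7 4)(5 9) =[0, 1, 8, 3, 2, 9, 7, 4, 6, 5]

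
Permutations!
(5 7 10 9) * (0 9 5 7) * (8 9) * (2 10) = (0 8 9 7 2 10 5) = [8, 1, 10, 3, 4, 0, 6, 2, 9, 7, 5]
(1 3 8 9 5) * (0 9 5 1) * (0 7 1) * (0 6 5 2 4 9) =(1 3 8 2 4 9 6 5 7) =[0, 3, 4, 8, 9, 7, 5, 1, 2, 6]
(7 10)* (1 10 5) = [0, 10, 2, 3, 4, 1, 6, 5, 8, 9, 7] = (1 10 7 5)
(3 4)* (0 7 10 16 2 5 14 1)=[7, 0, 5, 4, 3, 14, 6, 10, 8, 9, 16, 11, 12, 13, 1, 15, 2]=(0 7 10 16 2 5 14 1)(3 4)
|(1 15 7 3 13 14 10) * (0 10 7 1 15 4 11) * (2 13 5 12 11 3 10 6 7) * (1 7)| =24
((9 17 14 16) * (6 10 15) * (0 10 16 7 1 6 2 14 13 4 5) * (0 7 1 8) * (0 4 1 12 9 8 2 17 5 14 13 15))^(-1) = [10, 13, 7, 3, 8, 9, 1, 5, 16, 12, 0, 11, 14, 2, 4, 17, 6, 15] = (0 10)(1 13 2 7 5 9 12 14 4 8 16 6)(15 17)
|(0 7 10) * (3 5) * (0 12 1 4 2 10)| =|(0 7)(1 4 2 10 12)(3 5)| =10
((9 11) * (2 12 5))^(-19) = (2 5 12)(9 11) = [0, 1, 5, 3, 4, 12, 6, 7, 8, 11, 10, 9, 2]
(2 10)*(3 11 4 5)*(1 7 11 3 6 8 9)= (1 7 11 4 5 6 8 9)(2 10)= [0, 7, 10, 3, 5, 6, 8, 11, 9, 1, 2, 4]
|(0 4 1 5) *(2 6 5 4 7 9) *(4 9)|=|(0 7 4 1 9 2 6 5)|=8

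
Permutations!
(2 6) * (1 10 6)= (1 10 6 2)= [0, 10, 1, 3, 4, 5, 2, 7, 8, 9, 6]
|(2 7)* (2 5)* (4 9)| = 6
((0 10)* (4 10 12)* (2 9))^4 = (12) = [0, 1, 2, 3, 4, 5, 6, 7, 8, 9, 10, 11, 12]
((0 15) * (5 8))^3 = (0 15)(5 8) = [15, 1, 2, 3, 4, 8, 6, 7, 5, 9, 10, 11, 12, 13, 14, 0]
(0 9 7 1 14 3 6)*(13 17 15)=(0 9 7 1 14 3 6)(13 17 15)=[9, 14, 2, 6, 4, 5, 0, 1, 8, 7, 10, 11, 12, 17, 3, 13, 16, 15]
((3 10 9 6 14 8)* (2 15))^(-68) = (15)(3 14 9)(6 10 8) = [0, 1, 2, 14, 4, 5, 10, 7, 6, 3, 8, 11, 12, 13, 9, 15]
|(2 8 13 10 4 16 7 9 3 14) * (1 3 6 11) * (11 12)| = |(1 3 14 2 8 13 10 4 16 7 9 6 12 11)| = 14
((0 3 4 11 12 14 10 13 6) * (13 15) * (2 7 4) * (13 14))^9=(15)=[0, 1, 2, 3, 4, 5, 6, 7, 8, 9, 10, 11, 12, 13, 14, 15]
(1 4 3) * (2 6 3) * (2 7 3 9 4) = (1 2 6 9 4 7 3) = [0, 2, 6, 1, 7, 5, 9, 3, 8, 4]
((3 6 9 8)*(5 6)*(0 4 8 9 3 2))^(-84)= (9)= [0, 1, 2, 3, 4, 5, 6, 7, 8, 9]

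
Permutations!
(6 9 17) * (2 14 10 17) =(2 14 10 17 6 9) =[0, 1, 14, 3, 4, 5, 9, 7, 8, 2, 17, 11, 12, 13, 10, 15, 16, 6]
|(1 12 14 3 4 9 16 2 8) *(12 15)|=10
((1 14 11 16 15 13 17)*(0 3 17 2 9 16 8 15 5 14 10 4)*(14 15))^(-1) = (0 4 10 1 17 3)(2 13 15 5 16 9)(8 11 14) = [4, 17, 13, 0, 10, 16, 6, 7, 11, 2, 1, 14, 12, 15, 8, 5, 9, 3]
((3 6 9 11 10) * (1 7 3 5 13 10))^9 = (13)(1 6)(3 11)(7 9) = [0, 6, 2, 11, 4, 5, 1, 9, 8, 7, 10, 3, 12, 13]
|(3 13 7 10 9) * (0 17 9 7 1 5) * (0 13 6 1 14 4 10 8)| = |(0 17 9 3 6 1 5 13 14 4 10 7 8)| = 13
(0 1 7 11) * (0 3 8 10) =[1, 7, 2, 8, 4, 5, 6, 11, 10, 9, 0, 3] =(0 1 7 11 3 8 10)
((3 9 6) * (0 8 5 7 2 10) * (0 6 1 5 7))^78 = (0 1 3 10 7)(2 8 5 9 6) = [1, 3, 8, 10, 4, 9, 2, 0, 5, 6, 7]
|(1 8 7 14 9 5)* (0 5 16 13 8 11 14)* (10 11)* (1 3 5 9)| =|(0 9 16 13 8 7)(1 10 11 14)(3 5)| =12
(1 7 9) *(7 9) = (1 9) = [0, 9, 2, 3, 4, 5, 6, 7, 8, 1]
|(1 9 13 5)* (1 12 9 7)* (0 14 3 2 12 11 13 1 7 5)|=10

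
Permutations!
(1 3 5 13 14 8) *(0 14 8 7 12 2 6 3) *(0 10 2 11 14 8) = (0 8 1 10 2 6 3 5 13)(7 12 11 14) = [8, 10, 6, 5, 4, 13, 3, 12, 1, 9, 2, 14, 11, 0, 7]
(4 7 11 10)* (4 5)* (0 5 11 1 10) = (0 5 4 7 1 10 11) = [5, 10, 2, 3, 7, 4, 6, 1, 8, 9, 11, 0]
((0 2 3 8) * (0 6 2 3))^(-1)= (0 2 6 8 3)= [2, 1, 6, 0, 4, 5, 8, 7, 3]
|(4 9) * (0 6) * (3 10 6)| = 4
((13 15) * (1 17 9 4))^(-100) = (17) = [0, 1, 2, 3, 4, 5, 6, 7, 8, 9, 10, 11, 12, 13, 14, 15, 16, 17]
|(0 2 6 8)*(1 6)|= |(0 2 1 6 8)|= 5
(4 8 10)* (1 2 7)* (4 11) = (1 2 7)(4 8 10 11) = [0, 2, 7, 3, 8, 5, 6, 1, 10, 9, 11, 4]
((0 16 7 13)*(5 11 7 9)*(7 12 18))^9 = (18) = [0, 1, 2, 3, 4, 5, 6, 7, 8, 9, 10, 11, 12, 13, 14, 15, 16, 17, 18]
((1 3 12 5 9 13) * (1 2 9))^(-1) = (1 5 12 3)(2 13 9) = [0, 5, 13, 1, 4, 12, 6, 7, 8, 2, 10, 11, 3, 9]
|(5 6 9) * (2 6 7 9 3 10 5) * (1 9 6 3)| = |(1 9 2 3 10 5 7 6)| = 8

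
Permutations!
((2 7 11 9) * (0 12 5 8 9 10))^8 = [10, 1, 9, 3, 4, 12, 6, 2, 5, 8, 11, 7, 0] = (0 10 11 7 2 9 8 5 12)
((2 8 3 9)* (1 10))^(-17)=(1 10)(2 9 3 8)=[0, 10, 9, 8, 4, 5, 6, 7, 2, 3, 1]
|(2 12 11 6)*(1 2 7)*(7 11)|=|(1 2 12 7)(6 11)|=4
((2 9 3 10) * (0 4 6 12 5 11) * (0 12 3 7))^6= (12)(0 9 10 6)(2 3 4 7)= [9, 1, 3, 4, 7, 5, 0, 2, 8, 10, 6, 11, 12]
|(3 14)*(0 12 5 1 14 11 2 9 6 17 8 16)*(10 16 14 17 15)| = |(0 12 5 1 17 8 14 3 11 2 9 6 15 10 16)| = 15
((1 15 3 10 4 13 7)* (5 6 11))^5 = [0, 13, 2, 1, 3, 11, 5, 4, 8, 9, 15, 6, 12, 10, 14, 7] = (1 13 10 15 7 4 3)(5 11 6)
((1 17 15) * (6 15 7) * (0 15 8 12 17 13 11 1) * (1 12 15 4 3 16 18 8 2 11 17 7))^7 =(18)(1 13 17)(2 12 6 11 7) =[0, 13, 12, 3, 4, 5, 11, 2, 8, 9, 10, 7, 6, 17, 14, 15, 16, 1, 18]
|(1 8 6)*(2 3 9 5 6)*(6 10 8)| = |(1 6)(2 3 9 5 10 8)| = 6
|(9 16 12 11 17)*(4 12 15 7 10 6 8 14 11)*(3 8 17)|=28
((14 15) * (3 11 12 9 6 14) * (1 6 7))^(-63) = (15) = [0, 1, 2, 3, 4, 5, 6, 7, 8, 9, 10, 11, 12, 13, 14, 15]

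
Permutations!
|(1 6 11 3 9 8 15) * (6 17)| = 8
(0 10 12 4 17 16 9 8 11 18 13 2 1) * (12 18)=(0 10 18 13 2 1)(4 17 16 9 8 11 12)=[10, 0, 1, 3, 17, 5, 6, 7, 11, 8, 18, 12, 4, 2, 14, 15, 9, 16, 13]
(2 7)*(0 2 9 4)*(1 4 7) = (0 2 1 4)(7 9) = [2, 4, 1, 3, 0, 5, 6, 9, 8, 7]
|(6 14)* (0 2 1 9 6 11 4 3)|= 9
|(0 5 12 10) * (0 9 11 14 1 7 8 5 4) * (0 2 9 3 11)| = 36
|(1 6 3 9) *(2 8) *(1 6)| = 6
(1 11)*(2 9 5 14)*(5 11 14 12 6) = (1 14 2 9 11)(5 12 6) = [0, 14, 9, 3, 4, 12, 5, 7, 8, 11, 10, 1, 6, 13, 2]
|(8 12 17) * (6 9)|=6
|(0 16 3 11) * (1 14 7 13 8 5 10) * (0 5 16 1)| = 11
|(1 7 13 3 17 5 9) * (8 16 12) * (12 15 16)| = |(1 7 13 3 17 5 9)(8 12)(15 16)| = 14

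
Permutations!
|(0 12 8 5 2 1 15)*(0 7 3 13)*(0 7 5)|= |(0 12 8)(1 15 5 2)(3 13 7)|= 12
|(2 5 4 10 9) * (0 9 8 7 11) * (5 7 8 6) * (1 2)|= |(0 9 1 2 7 11)(4 10 6 5)|= 12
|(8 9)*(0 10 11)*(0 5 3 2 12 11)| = 10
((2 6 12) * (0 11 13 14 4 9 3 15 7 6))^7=(0 15 13 6 4 2 3 11 7 14 12 9)=[15, 1, 3, 11, 2, 5, 4, 14, 8, 0, 10, 7, 9, 6, 12, 13]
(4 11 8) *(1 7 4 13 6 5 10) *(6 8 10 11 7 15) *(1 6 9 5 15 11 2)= [0, 11, 1, 3, 7, 2, 15, 4, 13, 5, 6, 10, 12, 8, 14, 9]= (1 11 10 6 15 9 5 2)(4 7)(8 13)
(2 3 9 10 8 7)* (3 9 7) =(2 9 10 8 3 7) =[0, 1, 9, 7, 4, 5, 6, 2, 3, 10, 8]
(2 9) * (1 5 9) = (1 5 9 2) = [0, 5, 1, 3, 4, 9, 6, 7, 8, 2]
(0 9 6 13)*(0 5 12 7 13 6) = (0 9)(5 12 7 13) = [9, 1, 2, 3, 4, 12, 6, 13, 8, 0, 10, 11, 7, 5]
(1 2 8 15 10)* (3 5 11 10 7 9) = (1 2 8 15 7 9 3 5 11 10) = [0, 2, 8, 5, 4, 11, 6, 9, 15, 3, 1, 10, 12, 13, 14, 7]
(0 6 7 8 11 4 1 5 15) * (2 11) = (0 6 7 8 2 11 4 1 5 15) = [6, 5, 11, 3, 1, 15, 7, 8, 2, 9, 10, 4, 12, 13, 14, 0]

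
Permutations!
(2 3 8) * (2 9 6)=(2 3 8 9 6)=[0, 1, 3, 8, 4, 5, 2, 7, 9, 6]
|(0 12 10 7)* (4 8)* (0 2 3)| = 6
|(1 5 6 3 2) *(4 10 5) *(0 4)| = |(0 4 10 5 6 3 2 1)| = 8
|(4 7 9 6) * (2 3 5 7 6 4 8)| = 8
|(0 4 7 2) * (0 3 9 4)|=|(2 3 9 4 7)|=5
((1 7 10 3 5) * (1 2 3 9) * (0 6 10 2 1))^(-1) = (0 9 10 6)(1 5 3 2 7) = [9, 5, 7, 2, 4, 3, 0, 1, 8, 10, 6]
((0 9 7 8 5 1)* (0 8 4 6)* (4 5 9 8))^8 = [0, 1, 2, 3, 4, 5, 6, 7, 8, 9] = (9)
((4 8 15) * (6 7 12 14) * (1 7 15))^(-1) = (1 8 4 15 6 14 12 7) = [0, 8, 2, 3, 15, 5, 14, 1, 4, 9, 10, 11, 7, 13, 12, 6]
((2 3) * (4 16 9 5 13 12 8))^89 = (2 3)(4 12 5 16 8 13 9) = [0, 1, 3, 2, 12, 16, 6, 7, 13, 4, 10, 11, 5, 9, 14, 15, 8]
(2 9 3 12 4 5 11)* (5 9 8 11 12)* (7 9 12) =(2 8 11)(3 5 7 9)(4 12) =[0, 1, 8, 5, 12, 7, 6, 9, 11, 3, 10, 2, 4]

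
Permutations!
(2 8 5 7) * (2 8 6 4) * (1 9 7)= [0, 9, 6, 3, 2, 1, 4, 8, 5, 7]= (1 9 7 8 5)(2 6 4)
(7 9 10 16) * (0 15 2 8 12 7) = (0 15 2 8 12 7 9 10 16) = [15, 1, 8, 3, 4, 5, 6, 9, 12, 10, 16, 11, 7, 13, 14, 2, 0]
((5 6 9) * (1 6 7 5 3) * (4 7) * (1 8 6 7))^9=(1 7 5 4)(3 8 6 9)=[0, 7, 2, 8, 1, 4, 9, 5, 6, 3]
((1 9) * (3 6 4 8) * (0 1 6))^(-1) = [3, 0, 2, 8, 6, 5, 9, 7, 4, 1] = (0 3 8 4 6 9 1)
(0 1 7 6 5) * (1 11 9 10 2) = (0 11 9 10 2 1 7 6 5) = [11, 7, 1, 3, 4, 0, 5, 6, 8, 10, 2, 9]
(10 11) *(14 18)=(10 11)(14 18)=[0, 1, 2, 3, 4, 5, 6, 7, 8, 9, 11, 10, 12, 13, 18, 15, 16, 17, 14]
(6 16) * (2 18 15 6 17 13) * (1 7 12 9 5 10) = (1 7 12 9 5 10)(2 18 15 6 16 17 13) = [0, 7, 18, 3, 4, 10, 16, 12, 8, 5, 1, 11, 9, 2, 14, 6, 17, 13, 15]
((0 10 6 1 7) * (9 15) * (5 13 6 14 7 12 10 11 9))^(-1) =(0 7 14 10 12 1 6 13 5 15 9 11) =[7, 6, 2, 3, 4, 15, 13, 14, 8, 11, 12, 0, 1, 5, 10, 9]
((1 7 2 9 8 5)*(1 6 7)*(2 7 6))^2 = [0, 1, 8, 3, 4, 9, 6, 7, 2, 5] = (2 8)(5 9)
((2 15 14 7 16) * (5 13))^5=(16)(5 13)=[0, 1, 2, 3, 4, 13, 6, 7, 8, 9, 10, 11, 12, 5, 14, 15, 16]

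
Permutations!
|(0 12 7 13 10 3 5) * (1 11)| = |(0 12 7 13 10 3 5)(1 11)| = 14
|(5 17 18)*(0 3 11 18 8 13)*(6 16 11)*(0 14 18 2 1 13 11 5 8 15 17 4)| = |(0 3 6 16 5 4)(1 13 14 18 8 11 2)(15 17)| = 42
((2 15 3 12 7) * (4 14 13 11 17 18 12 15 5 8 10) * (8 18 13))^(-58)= [0, 1, 18, 3, 8, 12, 6, 5, 4, 9, 14, 13, 2, 17, 10, 15, 16, 11, 7]= (2 18 7 5 12)(4 8)(10 14)(11 13 17)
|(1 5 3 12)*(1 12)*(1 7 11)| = |(12)(1 5 3 7 11)| = 5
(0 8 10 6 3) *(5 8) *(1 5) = (0 1 5 8 10 6 3) = [1, 5, 2, 0, 4, 8, 3, 7, 10, 9, 6]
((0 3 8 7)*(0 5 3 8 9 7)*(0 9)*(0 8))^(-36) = [0, 1, 2, 5, 4, 7, 6, 9, 3, 8] = (3 5 7 9 8)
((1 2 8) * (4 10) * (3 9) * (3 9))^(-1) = (1 8 2)(4 10) = [0, 8, 1, 3, 10, 5, 6, 7, 2, 9, 4]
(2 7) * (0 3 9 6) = (0 3 9 6)(2 7) = [3, 1, 7, 9, 4, 5, 0, 2, 8, 6]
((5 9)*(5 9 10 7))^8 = [0, 1, 2, 3, 4, 7, 6, 10, 8, 9, 5] = (5 7 10)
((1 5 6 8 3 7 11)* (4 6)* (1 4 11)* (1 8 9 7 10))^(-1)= (1 10 3 8 7 9 6 4 11 5)= [0, 10, 2, 8, 11, 1, 4, 9, 7, 6, 3, 5]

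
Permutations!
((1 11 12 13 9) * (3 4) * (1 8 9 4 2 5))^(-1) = (1 5 2 3 4 13 12 11)(8 9) = [0, 5, 3, 4, 13, 2, 6, 7, 9, 8, 10, 1, 11, 12]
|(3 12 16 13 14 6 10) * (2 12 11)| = |(2 12 16 13 14 6 10 3 11)| = 9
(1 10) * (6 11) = (1 10)(6 11) = [0, 10, 2, 3, 4, 5, 11, 7, 8, 9, 1, 6]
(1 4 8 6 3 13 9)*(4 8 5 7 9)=(1 8 6 3 13 4 5 7 9)=[0, 8, 2, 13, 5, 7, 3, 9, 6, 1, 10, 11, 12, 4]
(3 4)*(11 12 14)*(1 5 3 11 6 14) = (1 5 3 4 11 12)(6 14) = [0, 5, 2, 4, 11, 3, 14, 7, 8, 9, 10, 12, 1, 13, 6]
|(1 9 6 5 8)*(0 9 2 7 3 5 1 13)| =|(0 9 6 1 2 7 3 5 8 13)| =10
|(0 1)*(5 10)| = |(0 1)(5 10)| = 2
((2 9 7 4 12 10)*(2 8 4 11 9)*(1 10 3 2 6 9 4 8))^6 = [0, 1, 12, 4, 7, 5, 3, 6, 8, 2, 10, 9, 11] = (2 12 11 9)(3 4 7 6)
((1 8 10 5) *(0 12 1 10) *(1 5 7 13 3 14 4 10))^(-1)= (0 8 1 5 12)(3 13 7 10 4 14)= [8, 5, 2, 13, 14, 12, 6, 10, 1, 9, 4, 11, 0, 7, 3]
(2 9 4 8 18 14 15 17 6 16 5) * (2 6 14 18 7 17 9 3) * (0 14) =(18)(0 14 15 9 4 8 7 17)(2 3)(5 6 16) =[14, 1, 3, 2, 8, 6, 16, 17, 7, 4, 10, 11, 12, 13, 15, 9, 5, 0, 18]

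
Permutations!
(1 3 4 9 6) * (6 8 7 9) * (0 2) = (0 2)(1 3 4 6)(7 9 8) = [2, 3, 0, 4, 6, 5, 1, 9, 7, 8]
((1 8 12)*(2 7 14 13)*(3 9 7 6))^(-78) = [0, 1, 13, 6, 4, 5, 2, 9, 8, 3, 10, 11, 12, 14, 7] = (2 13 14 7 9 3 6)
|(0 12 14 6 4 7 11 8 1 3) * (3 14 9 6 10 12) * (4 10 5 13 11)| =12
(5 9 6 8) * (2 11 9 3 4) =(2 11 9 6 8 5 3 4) =[0, 1, 11, 4, 2, 3, 8, 7, 5, 6, 10, 9]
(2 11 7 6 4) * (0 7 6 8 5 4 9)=(0 7 8 5 4 2 11 6 9)=[7, 1, 11, 3, 2, 4, 9, 8, 5, 0, 10, 6]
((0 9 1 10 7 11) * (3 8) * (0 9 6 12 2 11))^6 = (0 1 2)(6 10 11)(7 9 12) = [1, 2, 0, 3, 4, 5, 10, 9, 8, 12, 11, 6, 7]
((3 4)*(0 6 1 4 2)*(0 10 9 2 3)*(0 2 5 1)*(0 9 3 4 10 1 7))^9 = [7, 2, 4, 10, 3, 9, 0, 5, 8, 6, 1] = (0 7 5 9 6)(1 2 4 3 10)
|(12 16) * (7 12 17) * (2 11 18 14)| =4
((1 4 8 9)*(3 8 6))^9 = [0, 3, 2, 1, 8, 5, 9, 7, 4, 6] = (1 3)(4 8)(6 9)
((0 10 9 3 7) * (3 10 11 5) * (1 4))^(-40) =(11) =[0, 1, 2, 3, 4, 5, 6, 7, 8, 9, 10, 11]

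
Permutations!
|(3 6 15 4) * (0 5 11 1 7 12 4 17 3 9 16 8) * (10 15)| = 10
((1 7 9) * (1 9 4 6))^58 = [0, 4, 2, 3, 1, 5, 7, 6, 8, 9] = (9)(1 4)(6 7)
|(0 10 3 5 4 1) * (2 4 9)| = 8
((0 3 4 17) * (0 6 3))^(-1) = (3 6 17 4) = [0, 1, 2, 6, 3, 5, 17, 7, 8, 9, 10, 11, 12, 13, 14, 15, 16, 4]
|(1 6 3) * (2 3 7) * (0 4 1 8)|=|(0 4 1 6 7 2 3 8)|=8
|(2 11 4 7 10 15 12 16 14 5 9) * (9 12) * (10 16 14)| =24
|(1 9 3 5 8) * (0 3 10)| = |(0 3 5 8 1 9 10)| = 7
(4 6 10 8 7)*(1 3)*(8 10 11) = (1 3)(4 6 11 8 7) = [0, 3, 2, 1, 6, 5, 11, 4, 7, 9, 10, 8]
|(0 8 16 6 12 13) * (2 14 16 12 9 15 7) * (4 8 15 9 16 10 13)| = 42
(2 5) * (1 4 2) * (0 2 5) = (0 2)(1 4 5) = [2, 4, 0, 3, 5, 1]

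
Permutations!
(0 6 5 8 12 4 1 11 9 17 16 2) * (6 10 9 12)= (0 10 9 17 16 2)(1 11 12 4)(5 8 6)= [10, 11, 0, 3, 1, 8, 5, 7, 6, 17, 9, 12, 4, 13, 14, 15, 2, 16]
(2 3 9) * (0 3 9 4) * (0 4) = (0 3)(2 9) = [3, 1, 9, 0, 4, 5, 6, 7, 8, 2]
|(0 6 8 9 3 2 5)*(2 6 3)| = |(0 3 6 8 9 2 5)| = 7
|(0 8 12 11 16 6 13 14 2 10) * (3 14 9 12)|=|(0 8 3 14 2 10)(6 13 9 12 11 16)|=6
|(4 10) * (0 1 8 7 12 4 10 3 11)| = |(0 1 8 7 12 4 3 11)| = 8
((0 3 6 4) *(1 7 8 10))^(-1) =(0 4 6 3)(1 10 8 7) =[4, 10, 2, 0, 6, 5, 3, 1, 7, 9, 8]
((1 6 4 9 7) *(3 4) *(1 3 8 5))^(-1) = [0, 5, 2, 7, 3, 8, 1, 9, 6, 4] = (1 5 8 6)(3 7 9 4)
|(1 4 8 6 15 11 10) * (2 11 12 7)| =|(1 4 8 6 15 12 7 2 11 10)| =10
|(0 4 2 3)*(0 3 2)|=2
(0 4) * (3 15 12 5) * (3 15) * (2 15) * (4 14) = (0 14 4)(2 15 12 5) = [14, 1, 15, 3, 0, 2, 6, 7, 8, 9, 10, 11, 5, 13, 4, 12]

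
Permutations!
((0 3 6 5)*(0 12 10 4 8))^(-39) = [3, 1, 2, 6, 8, 12, 5, 7, 0, 9, 4, 11, 10] = (0 3 6 5 12 10 4 8)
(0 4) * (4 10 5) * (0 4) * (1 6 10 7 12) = (0 7 12 1 6 10 5) = [7, 6, 2, 3, 4, 0, 10, 12, 8, 9, 5, 11, 1]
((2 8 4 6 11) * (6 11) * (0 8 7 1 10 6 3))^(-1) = [3, 7, 11, 6, 8, 5, 10, 2, 0, 9, 1, 4] = (0 3 6 10 1 7 2 11 4 8)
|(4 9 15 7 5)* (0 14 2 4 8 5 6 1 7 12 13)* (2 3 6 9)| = 10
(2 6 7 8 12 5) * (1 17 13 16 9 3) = (1 17 13 16 9 3)(2 6 7 8 12 5) = [0, 17, 6, 1, 4, 2, 7, 8, 12, 3, 10, 11, 5, 16, 14, 15, 9, 13]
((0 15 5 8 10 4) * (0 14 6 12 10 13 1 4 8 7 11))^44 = (0 11 7 5 15)(1 12)(4 10)(6 13)(8 14) = [11, 12, 2, 3, 10, 15, 13, 5, 14, 9, 4, 7, 1, 6, 8, 0]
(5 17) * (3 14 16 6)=(3 14 16 6)(5 17)=[0, 1, 2, 14, 4, 17, 3, 7, 8, 9, 10, 11, 12, 13, 16, 15, 6, 5]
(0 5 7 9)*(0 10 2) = [5, 1, 0, 3, 4, 7, 6, 9, 8, 10, 2] = (0 5 7 9 10 2)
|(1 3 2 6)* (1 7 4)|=|(1 3 2 6 7 4)|=6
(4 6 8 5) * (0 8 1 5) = (0 8)(1 5 4 6) = [8, 5, 2, 3, 6, 4, 1, 7, 0]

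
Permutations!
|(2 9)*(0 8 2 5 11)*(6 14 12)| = |(0 8 2 9 5 11)(6 14 12)| = 6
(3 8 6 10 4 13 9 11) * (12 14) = (3 8 6 10 4 13 9 11)(12 14) = [0, 1, 2, 8, 13, 5, 10, 7, 6, 11, 4, 3, 14, 9, 12]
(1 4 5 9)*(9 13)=(1 4 5 13 9)=[0, 4, 2, 3, 5, 13, 6, 7, 8, 1, 10, 11, 12, 9]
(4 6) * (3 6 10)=(3 6 4 10)=[0, 1, 2, 6, 10, 5, 4, 7, 8, 9, 3]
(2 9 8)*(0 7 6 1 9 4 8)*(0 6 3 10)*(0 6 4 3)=[7, 9, 3, 10, 8, 5, 1, 0, 2, 4, 6]=(0 7)(1 9 4 8 2 3 10 6)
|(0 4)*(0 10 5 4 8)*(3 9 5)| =10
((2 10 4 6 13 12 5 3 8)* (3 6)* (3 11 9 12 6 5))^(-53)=[0, 1, 11, 10, 12, 5, 13, 7, 4, 8, 9, 3, 2, 6]=(2 11 3 10 9 8 4 12)(6 13)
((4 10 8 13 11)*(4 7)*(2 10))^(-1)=(2 4 7 11 13 8 10)=[0, 1, 4, 3, 7, 5, 6, 11, 10, 9, 2, 13, 12, 8]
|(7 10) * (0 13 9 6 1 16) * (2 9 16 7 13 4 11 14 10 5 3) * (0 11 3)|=|(0 4 3 2 9 6 1 7 5)(10 13 16 11 14)|=45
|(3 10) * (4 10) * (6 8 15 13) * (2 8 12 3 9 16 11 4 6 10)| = 9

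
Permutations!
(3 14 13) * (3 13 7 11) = [0, 1, 2, 14, 4, 5, 6, 11, 8, 9, 10, 3, 12, 13, 7] = (3 14 7 11)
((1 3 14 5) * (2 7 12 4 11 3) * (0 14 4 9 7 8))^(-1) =(0 8 2 1 5 14)(3 11 4)(7 9 12) =[8, 5, 1, 11, 3, 14, 6, 9, 2, 12, 10, 4, 7, 13, 0]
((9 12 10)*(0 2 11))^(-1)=(0 11 2)(9 10 12)=[11, 1, 0, 3, 4, 5, 6, 7, 8, 10, 12, 2, 9]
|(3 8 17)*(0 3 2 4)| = 6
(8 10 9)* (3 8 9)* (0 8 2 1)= (0 8 10 3 2 1)= [8, 0, 1, 2, 4, 5, 6, 7, 10, 9, 3]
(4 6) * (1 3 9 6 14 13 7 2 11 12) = (1 3 9 6 4 14 13 7 2 11 12) = [0, 3, 11, 9, 14, 5, 4, 2, 8, 6, 10, 12, 1, 7, 13]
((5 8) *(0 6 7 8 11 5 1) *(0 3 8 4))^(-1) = (0 4 7 6)(1 8 3)(5 11) = [4, 8, 2, 1, 7, 11, 0, 6, 3, 9, 10, 5]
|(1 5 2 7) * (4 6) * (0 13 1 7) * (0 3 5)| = |(0 13 1)(2 3 5)(4 6)| = 6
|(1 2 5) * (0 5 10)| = 5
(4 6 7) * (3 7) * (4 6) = (3 7 6) = [0, 1, 2, 7, 4, 5, 3, 6]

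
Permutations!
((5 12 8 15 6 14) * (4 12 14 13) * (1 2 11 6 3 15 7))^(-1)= (1 7 8 12 4 13 6 11 2)(3 15)(5 14)= [0, 7, 1, 15, 13, 14, 11, 8, 12, 9, 10, 2, 4, 6, 5, 3]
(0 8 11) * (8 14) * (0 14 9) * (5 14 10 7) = [9, 1, 2, 3, 4, 14, 6, 5, 11, 0, 7, 10, 12, 13, 8] = (0 9)(5 14 8 11 10 7)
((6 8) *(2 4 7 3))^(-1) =(2 3 7 4)(6 8) =[0, 1, 3, 7, 2, 5, 8, 4, 6]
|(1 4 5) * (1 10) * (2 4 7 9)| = |(1 7 9 2 4 5 10)| = 7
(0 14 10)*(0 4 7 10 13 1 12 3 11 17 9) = [14, 12, 2, 11, 7, 5, 6, 10, 8, 0, 4, 17, 3, 1, 13, 15, 16, 9] = (0 14 13 1 12 3 11 17 9)(4 7 10)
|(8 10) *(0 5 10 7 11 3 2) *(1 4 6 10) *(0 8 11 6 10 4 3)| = 11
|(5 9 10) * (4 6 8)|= |(4 6 8)(5 9 10)|= 3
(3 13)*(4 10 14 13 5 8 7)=(3 5 8 7 4 10 14 13)=[0, 1, 2, 5, 10, 8, 6, 4, 7, 9, 14, 11, 12, 3, 13]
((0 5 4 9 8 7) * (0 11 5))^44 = (4 8 11)(5 9 7) = [0, 1, 2, 3, 8, 9, 6, 5, 11, 7, 10, 4]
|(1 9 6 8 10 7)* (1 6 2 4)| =4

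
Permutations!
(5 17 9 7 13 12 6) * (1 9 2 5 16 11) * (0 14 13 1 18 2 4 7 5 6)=(0 14 13 12)(1 9 5 17 4 7)(2 6 16 11 18)=[14, 9, 6, 3, 7, 17, 16, 1, 8, 5, 10, 18, 0, 12, 13, 15, 11, 4, 2]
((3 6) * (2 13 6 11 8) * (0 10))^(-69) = (0 10)(2 3)(6 8)(11 13) = [10, 1, 3, 2, 4, 5, 8, 7, 6, 9, 0, 13, 12, 11]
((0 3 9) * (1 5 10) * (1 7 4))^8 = [9, 7, 2, 0, 10, 4, 6, 5, 8, 3, 1] = (0 9 3)(1 7 5 4 10)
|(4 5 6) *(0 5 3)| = |(0 5 6 4 3)| = 5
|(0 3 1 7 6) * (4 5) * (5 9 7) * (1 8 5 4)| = |(0 3 8 5 1 4 9 7 6)| = 9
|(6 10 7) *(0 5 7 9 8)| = |(0 5 7 6 10 9 8)| = 7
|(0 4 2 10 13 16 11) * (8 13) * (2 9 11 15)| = 12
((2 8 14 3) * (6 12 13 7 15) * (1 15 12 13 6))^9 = (1 15)(2 8 14 3)(6 13 7 12) = [0, 15, 8, 2, 4, 5, 13, 12, 14, 9, 10, 11, 6, 7, 3, 1]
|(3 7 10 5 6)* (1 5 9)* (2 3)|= |(1 5 6 2 3 7 10 9)|= 8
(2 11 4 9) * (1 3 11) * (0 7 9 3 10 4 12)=(0 7 9 2 1 10 4 3 11 12)=[7, 10, 1, 11, 3, 5, 6, 9, 8, 2, 4, 12, 0]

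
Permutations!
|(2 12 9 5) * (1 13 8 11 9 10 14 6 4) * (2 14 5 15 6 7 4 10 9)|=|(1 13 8 11 2 12 9 15 6 10 5 14 7 4)|=14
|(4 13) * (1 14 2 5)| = 4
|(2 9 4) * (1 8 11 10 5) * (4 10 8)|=|(1 4 2 9 10 5)(8 11)|=6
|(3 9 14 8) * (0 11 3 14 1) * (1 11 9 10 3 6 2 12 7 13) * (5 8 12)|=12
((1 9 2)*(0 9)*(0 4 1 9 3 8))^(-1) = (0 8 3)(1 4)(2 9) = [8, 4, 9, 0, 1, 5, 6, 7, 3, 2]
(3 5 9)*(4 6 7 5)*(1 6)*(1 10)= (1 6 7 5 9 3 4 10)= [0, 6, 2, 4, 10, 9, 7, 5, 8, 3, 1]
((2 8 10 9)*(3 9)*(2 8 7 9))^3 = (2 8)(3 9)(7 10) = [0, 1, 8, 9, 4, 5, 6, 10, 2, 3, 7]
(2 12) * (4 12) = (2 4 12) = [0, 1, 4, 3, 12, 5, 6, 7, 8, 9, 10, 11, 2]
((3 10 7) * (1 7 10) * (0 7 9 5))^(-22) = [3, 5, 2, 9, 4, 7, 6, 1, 8, 0, 10] = (10)(0 3 9)(1 5 7)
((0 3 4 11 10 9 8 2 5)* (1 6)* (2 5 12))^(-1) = (0 5 8 9 10 11 4 3)(1 6)(2 12) = [5, 6, 12, 0, 3, 8, 1, 7, 9, 10, 11, 4, 2]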